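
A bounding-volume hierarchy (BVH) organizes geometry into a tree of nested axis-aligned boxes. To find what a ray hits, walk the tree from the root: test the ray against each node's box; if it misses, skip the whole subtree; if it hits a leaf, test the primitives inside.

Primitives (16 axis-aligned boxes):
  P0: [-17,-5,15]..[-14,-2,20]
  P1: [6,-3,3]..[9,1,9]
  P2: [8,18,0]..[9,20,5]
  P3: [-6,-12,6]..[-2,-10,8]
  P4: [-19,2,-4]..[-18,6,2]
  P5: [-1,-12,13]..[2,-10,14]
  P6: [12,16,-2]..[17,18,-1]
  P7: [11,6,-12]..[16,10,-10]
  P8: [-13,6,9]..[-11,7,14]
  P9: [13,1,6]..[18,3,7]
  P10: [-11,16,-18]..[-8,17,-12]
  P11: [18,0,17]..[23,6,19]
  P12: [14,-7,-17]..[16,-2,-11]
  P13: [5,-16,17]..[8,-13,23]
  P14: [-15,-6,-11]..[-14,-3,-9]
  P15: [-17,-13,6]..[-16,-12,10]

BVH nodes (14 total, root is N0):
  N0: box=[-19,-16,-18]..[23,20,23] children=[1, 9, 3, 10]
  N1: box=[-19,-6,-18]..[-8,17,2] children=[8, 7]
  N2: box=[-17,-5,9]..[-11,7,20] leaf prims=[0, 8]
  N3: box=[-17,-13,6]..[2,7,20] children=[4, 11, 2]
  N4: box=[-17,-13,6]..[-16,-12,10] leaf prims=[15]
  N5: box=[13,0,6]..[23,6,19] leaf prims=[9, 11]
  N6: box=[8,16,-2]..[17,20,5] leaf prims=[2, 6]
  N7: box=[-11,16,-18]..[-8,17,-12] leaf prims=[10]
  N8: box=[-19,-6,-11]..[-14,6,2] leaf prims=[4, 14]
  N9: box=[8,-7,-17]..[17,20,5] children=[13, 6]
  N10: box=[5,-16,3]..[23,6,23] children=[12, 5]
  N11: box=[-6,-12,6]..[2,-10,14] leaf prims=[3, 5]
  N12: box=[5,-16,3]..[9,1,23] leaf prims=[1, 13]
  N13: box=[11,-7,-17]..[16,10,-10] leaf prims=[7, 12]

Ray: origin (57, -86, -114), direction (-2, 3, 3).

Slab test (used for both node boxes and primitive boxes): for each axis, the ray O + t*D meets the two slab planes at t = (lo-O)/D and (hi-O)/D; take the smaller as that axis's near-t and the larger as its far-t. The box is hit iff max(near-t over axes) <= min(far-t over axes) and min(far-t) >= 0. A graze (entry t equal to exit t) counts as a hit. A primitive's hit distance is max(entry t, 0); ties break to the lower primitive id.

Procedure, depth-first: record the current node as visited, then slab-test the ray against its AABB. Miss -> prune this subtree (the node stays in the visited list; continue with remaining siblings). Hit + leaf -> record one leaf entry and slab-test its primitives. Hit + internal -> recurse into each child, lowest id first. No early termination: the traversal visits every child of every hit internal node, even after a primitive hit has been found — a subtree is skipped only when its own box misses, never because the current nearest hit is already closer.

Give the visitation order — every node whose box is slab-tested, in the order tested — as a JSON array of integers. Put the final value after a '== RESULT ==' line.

Walk:
N0 x:[17,38] y:[70/3,106/3] z:[32,137/3] -> hit [32,106/3], descend [1, 3, 9, 10]
  N1 x:[65/2,38] y:[80/3,103/3] z:[32,116/3] -> hit [65/2,103/3], descend [7, 8]
    N7 x:[65/2,34] y:[34,103/3] z:[32,34] -> hit [34,34] leaf, test {P10@t=34}
    N8 x:[71/2,38] y:[80/3,92/3] z:[103/3,116/3] -> miss, prune
  N3 x:[55/2,37] y:[73/3,31] z:[40,134/3] -> miss, prune
  N9 x:[20,49/2] y:[79/3,106/3] z:[97/3,119/3] -> miss, prune
  N10 x:[17,26] y:[70/3,92/3] z:[39,137/3] -> miss, prune

7 AABB tests over nodes [0, 1, 7, 8, 3, 9, 10]; 1 leaf entered; closest P10.

== RESULT ==
[0, 1, 7, 8, 3, 9, 10]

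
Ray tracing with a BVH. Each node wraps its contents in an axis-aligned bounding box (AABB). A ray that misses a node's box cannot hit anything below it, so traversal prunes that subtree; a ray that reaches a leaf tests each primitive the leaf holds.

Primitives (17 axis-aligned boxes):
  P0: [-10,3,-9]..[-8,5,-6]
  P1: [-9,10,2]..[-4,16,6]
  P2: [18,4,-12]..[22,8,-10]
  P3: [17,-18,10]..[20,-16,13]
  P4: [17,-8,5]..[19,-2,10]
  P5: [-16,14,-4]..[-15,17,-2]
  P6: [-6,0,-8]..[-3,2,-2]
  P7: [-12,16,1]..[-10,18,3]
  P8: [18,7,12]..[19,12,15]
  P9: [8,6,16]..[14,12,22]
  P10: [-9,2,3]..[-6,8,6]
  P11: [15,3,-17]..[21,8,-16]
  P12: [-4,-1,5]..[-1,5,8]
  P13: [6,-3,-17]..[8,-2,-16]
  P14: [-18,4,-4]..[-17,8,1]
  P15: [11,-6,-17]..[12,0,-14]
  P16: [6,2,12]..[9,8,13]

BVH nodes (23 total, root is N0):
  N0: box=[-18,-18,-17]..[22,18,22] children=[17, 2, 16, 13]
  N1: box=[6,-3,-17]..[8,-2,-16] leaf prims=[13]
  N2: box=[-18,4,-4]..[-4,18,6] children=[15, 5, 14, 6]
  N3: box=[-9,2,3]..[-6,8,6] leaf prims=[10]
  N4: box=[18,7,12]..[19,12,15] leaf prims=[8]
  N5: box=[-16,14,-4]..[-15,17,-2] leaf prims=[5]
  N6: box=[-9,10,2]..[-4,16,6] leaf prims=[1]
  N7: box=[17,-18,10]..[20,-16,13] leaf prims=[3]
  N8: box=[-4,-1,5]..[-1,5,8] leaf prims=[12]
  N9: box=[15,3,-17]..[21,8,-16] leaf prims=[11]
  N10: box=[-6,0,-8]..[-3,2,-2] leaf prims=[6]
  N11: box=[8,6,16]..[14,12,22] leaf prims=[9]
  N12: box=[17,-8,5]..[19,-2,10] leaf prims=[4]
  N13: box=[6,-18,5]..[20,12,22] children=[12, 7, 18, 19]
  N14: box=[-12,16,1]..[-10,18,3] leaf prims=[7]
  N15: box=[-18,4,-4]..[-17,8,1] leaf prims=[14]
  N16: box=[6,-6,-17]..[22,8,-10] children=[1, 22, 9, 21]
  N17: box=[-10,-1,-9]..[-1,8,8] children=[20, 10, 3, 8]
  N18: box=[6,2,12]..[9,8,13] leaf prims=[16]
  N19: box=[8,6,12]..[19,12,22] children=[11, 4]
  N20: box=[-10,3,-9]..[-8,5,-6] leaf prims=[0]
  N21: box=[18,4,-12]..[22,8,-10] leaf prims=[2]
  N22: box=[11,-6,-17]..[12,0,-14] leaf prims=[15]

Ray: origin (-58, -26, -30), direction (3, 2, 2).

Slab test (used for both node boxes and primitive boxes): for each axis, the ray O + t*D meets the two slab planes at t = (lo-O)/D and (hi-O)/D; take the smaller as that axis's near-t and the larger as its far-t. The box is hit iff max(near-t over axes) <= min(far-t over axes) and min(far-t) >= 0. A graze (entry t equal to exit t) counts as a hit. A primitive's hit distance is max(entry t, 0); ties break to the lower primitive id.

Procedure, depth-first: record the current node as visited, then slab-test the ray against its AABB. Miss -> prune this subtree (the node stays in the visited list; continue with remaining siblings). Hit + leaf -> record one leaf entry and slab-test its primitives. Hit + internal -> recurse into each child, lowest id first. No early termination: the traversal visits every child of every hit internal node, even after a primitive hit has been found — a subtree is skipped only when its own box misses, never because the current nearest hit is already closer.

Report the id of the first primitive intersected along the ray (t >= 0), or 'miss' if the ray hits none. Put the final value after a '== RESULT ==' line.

Walk:
N0 x:[40/3,80/3] y:[4,22] z:[13/2,26] -> hit [40/3,22], descend [2, 13, 16, 17]
  N2 x:[40/3,18] y:[15,22] z:[13,18] -> hit [15,18], descend [5, 6, 14, 15]
    N5 x:[14,43/3] y:[20,43/2] z:[13,14] -> miss, prune
    N6 x:[49/3,18] y:[18,21] z:[16,18] -> hit [18,18] leaf, test {P1@t=18}
    N14 x:[46/3,16] y:[21,22] z:[31/2,33/2] -> miss, prune
    N15 x:[40/3,41/3] y:[15,17] z:[13,31/2] -> miss, prune
  N13 x:[64/3,26] y:[4,19] z:[35/2,26] -> miss, prune
  N16 x:[64/3,80/3] y:[10,17] z:[13/2,10] -> miss, prune
  N17 x:[16,19] y:[25/2,17] z:[21/2,19] -> hit [16,17], descend [3, 8, 10, 20]
    N3 x:[49/3,52/3] y:[14,17] z:[33/2,18] -> hit [33/2,17] leaf, test {P10@t=33/2}
    N8 x:[18,19] y:[25/2,31/2] z:[35/2,19] -> miss, prune
    N10 x:[52/3,55/3] y:[13,14] z:[11,14] -> miss, prune
    N20 x:[16,50/3] y:[29/2,31/2] z:[21/2,12] -> miss, prune

13 AABB tests over nodes [0, 2, 5, 6, 14, 15, 13, 16, 17, 3, 8, 10, 20]; 2 leaves entered; closest P10.

== RESULT ==
10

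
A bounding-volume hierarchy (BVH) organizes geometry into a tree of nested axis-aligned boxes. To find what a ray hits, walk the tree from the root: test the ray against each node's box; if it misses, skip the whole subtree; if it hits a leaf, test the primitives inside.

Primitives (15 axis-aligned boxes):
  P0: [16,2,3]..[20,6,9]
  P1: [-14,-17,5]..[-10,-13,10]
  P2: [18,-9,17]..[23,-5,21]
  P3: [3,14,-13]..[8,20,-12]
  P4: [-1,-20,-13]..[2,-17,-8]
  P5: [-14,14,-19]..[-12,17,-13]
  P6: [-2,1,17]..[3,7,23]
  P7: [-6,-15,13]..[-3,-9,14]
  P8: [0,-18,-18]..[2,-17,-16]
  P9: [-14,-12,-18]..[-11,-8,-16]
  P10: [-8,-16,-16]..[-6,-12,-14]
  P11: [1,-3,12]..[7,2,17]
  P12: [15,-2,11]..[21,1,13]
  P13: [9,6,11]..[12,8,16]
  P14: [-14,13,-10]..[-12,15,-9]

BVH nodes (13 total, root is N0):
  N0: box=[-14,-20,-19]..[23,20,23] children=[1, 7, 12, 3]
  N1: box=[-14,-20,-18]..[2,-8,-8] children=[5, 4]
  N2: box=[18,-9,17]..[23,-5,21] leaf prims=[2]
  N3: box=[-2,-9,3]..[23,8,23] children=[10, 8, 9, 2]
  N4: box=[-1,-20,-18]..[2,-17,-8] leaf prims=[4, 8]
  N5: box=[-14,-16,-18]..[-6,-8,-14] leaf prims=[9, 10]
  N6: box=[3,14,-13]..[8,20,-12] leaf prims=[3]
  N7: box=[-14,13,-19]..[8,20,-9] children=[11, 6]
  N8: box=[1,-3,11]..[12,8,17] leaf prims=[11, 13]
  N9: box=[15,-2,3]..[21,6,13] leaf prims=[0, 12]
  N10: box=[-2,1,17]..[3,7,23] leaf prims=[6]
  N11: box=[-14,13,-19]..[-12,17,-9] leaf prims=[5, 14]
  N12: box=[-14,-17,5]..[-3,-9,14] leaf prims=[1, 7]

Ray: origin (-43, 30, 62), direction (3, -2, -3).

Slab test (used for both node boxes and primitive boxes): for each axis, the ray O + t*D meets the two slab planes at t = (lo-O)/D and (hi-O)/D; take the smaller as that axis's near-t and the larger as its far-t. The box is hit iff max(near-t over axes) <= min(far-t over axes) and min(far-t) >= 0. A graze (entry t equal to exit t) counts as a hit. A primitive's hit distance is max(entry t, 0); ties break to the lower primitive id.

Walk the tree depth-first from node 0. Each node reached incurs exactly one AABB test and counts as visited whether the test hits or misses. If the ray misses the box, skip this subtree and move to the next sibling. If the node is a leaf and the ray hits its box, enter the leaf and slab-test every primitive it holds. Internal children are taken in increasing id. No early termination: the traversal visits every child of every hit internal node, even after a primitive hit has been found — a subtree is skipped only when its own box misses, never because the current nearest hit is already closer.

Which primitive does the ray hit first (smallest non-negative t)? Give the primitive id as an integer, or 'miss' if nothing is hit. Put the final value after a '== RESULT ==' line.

Walk:
N0 x:[29/3,22] y:[5,25] z:[13,27] -> hit [13,22], descend [1, 3, 7, 12]
  N1 x:[29/3,15] y:[19,25] z:[70/3,80/3] -> miss, prune
  N3 x:[41/3,22] y:[11,39/2] z:[13,59/3] -> hit [41/3,39/2], descend [2, 8, 9, 10]
    N2 x:[61/3,22] y:[35/2,39/2] z:[41/3,15] -> miss, prune
    N8 x:[44/3,55/3] y:[11,33/2] z:[15,17] -> hit [15,33/2] leaf, test {P11@t=15, P13(miss)}
    N9 x:[58/3,64/3] y:[12,16] z:[49/3,59/3] -> miss, prune
    N10 x:[41/3,46/3] y:[23/2,29/2] z:[13,15] -> hit [41/3,29/2] leaf, test {P6@t=41/3}
  N7 x:[29/3,17] y:[5,17/2] z:[71/3,27] -> miss, prune
  N12 x:[29/3,40/3] y:[39/2,47/2] z:[16,19] -> miss, prune

9 AABB tests over nodes [0, 1, 3, 2, 8, 9, 10, 7, 12]; 2 leaves entered; closest P6.

== RESULT ==
6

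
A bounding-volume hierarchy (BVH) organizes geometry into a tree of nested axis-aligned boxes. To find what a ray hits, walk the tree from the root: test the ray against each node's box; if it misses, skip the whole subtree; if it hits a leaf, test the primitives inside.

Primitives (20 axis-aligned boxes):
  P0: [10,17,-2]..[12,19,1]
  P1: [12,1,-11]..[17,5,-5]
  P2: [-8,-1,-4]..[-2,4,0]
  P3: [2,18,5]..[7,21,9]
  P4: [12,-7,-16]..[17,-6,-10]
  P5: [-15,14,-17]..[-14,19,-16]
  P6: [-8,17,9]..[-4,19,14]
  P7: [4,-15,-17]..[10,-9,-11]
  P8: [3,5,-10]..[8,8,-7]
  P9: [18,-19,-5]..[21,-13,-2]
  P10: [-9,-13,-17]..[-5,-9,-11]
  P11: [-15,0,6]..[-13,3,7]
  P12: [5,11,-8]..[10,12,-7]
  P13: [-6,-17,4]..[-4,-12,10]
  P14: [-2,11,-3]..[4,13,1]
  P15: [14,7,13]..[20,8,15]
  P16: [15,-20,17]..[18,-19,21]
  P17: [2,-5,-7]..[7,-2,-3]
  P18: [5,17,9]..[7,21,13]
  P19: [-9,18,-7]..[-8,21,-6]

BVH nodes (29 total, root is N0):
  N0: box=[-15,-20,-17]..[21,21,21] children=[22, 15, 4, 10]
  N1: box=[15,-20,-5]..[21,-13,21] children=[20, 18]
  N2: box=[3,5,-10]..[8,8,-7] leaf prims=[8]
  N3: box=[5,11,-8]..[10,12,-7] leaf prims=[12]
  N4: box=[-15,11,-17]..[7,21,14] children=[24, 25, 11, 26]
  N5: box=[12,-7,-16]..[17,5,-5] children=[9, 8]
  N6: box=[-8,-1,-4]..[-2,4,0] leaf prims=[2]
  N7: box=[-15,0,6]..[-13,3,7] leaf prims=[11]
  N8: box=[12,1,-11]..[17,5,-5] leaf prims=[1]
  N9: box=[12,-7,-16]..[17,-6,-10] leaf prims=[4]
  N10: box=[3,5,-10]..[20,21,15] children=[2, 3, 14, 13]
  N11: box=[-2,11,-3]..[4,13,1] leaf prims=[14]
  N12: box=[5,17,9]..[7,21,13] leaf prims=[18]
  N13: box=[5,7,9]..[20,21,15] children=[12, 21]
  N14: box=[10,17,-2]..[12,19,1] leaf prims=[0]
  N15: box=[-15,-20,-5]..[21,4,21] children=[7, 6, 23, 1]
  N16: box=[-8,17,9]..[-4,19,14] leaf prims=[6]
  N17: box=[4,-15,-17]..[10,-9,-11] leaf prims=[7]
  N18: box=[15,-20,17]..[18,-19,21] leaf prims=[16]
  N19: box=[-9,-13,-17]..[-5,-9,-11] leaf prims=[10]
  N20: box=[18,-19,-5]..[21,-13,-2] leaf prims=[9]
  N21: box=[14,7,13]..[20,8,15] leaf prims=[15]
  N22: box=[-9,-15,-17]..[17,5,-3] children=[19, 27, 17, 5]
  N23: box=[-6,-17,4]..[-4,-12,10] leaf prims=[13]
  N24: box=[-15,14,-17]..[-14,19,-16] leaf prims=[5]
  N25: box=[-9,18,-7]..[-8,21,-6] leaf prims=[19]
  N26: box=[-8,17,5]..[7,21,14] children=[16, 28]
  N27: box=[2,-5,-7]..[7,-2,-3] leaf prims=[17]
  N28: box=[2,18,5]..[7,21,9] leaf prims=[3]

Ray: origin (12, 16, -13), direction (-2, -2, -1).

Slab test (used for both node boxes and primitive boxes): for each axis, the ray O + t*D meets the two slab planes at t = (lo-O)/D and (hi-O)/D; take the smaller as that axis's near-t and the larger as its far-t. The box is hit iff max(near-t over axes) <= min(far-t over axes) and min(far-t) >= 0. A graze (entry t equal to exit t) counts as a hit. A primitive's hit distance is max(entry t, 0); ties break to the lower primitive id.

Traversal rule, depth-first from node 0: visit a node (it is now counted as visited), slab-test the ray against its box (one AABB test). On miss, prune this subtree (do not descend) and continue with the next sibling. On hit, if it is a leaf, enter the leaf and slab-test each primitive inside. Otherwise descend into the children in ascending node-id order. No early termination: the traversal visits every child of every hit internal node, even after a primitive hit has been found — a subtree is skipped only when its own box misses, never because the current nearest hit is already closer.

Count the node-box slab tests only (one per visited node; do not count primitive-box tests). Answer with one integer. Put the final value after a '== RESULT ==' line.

Traverse from the root:
N0 x:[-9/2,27/2] y:[-5/2,18] z:[-34,4] -> hit [-5/2,4], descend [4, 10, 15, 22]
  N4 x:[5/2,27/2] y:[-5/2,5/2] z:[-27,4] -> hit [5/2,5/2], descend [11, 24, 25, 26]
    N11 x:[4,7] y:[3/2,5/2] z:[-14,-10] -> miss, prune
    N24 x:[13,27/2] y:[-3/2,1] z:[3,4] -> miss, prune
    N25 x:[10,21/2] y:[-5/2,-1] z:[-7,-6] -> miss, prune
    N26 x:[5/2,10] y:[-5/2,-1/2] z:[-27,-18] -> miss, prune
  N10 x:[-4,9/2] y:[-5/2,11/2] z:[-28,-3] -> miss, prune
  N15 x:[-9/2,27/2] y:[6,18] z:[-34,-8] -> miss, prune
  N22 x:[-5/2,21/2] y:[11/2,31/2] z:[-10,4] -> miss, prune

order=[0, 4, 11, 24, 25, 26, 10, 15, 22]  |boxes|=9  |leaves|=0  hit=miss

== RESULT ==
9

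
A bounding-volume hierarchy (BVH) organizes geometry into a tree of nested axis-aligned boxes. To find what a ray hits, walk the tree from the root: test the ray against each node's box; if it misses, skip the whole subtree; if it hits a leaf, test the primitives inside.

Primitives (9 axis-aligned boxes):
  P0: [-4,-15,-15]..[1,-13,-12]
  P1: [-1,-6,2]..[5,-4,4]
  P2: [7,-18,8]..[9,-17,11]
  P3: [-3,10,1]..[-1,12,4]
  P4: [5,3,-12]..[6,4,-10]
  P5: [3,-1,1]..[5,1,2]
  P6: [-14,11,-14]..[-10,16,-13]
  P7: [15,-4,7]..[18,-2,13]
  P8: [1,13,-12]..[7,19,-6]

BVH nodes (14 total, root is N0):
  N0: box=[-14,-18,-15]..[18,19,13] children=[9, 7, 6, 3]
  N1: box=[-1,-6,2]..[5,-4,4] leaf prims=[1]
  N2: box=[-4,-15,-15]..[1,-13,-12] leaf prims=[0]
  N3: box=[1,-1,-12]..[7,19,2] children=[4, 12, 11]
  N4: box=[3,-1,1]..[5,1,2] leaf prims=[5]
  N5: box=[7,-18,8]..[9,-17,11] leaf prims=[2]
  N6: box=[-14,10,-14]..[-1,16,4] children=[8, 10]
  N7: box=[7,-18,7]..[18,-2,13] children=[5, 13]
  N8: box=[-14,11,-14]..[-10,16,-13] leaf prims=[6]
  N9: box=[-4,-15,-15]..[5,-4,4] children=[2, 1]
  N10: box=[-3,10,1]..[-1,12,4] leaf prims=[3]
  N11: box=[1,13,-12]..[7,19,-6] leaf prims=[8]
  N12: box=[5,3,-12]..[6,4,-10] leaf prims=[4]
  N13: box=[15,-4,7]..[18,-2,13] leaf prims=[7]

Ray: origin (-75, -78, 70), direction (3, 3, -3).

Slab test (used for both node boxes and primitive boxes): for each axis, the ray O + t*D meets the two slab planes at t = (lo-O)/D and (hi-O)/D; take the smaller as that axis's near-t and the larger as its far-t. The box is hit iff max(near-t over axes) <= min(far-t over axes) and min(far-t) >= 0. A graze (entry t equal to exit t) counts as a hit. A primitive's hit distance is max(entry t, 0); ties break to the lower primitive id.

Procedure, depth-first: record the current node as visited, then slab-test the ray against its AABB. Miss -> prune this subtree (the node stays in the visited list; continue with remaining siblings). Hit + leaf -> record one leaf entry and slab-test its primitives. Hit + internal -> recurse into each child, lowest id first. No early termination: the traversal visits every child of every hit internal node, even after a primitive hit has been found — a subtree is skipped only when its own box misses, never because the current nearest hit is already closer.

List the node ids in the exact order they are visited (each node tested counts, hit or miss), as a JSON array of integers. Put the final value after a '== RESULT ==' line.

Walk:
N0 x:[61/3,31] y:[20,97/3] z:[19,85/3] -> hit [61/3,85/3], descend [3, 6, 7, 9]
  N3 x:[76/3,82/3] y:[77/3,97/3] z:[68/3,82/3] -> hit [77/3,82/3], descend [4, 11, 12]
    N4 x:[26,80/3] y:[77/3,79/3] z:[68/3,23] -> miss, prune
    N11 x:[76/3,82/3] y:[91/3,97/3] z:[76/3,82/3] -> miss, prune
    N12 x:[80/3,27] y:[27,82/3] z:[80/3,82/3] -> hit [27,27] leaf, test {P4@t=27}
  N6 x:[61/3,74/3] y:[88/3,94/3] z:[22,28] -> miss, prune
  N7 x:[82/3,31] y:[20,76/3] z:[19,21] -> miss, prune
  N9 x:[71/3,80/3] y:[21,74/3] z:[22,85/3] -> hit [71/3,74/3], descend [1, 2]
    N1 x:[74/3,80/3] y:[24,74/3] z:[22,68/3] -> miss, prune
    N2 x:[71/3,76/3] y:[21,65/3] z:[82/3,85/3] -> miss, prune

Summary -> nodes [0, 3, 4, 11, 12, 6, 7, 9, 1, 2]; box-tests=10; leaf-entries=1; first=P4

== RESULT ==
[0, 3, 4, 11, 12, 6, 7, 9, 1, 2]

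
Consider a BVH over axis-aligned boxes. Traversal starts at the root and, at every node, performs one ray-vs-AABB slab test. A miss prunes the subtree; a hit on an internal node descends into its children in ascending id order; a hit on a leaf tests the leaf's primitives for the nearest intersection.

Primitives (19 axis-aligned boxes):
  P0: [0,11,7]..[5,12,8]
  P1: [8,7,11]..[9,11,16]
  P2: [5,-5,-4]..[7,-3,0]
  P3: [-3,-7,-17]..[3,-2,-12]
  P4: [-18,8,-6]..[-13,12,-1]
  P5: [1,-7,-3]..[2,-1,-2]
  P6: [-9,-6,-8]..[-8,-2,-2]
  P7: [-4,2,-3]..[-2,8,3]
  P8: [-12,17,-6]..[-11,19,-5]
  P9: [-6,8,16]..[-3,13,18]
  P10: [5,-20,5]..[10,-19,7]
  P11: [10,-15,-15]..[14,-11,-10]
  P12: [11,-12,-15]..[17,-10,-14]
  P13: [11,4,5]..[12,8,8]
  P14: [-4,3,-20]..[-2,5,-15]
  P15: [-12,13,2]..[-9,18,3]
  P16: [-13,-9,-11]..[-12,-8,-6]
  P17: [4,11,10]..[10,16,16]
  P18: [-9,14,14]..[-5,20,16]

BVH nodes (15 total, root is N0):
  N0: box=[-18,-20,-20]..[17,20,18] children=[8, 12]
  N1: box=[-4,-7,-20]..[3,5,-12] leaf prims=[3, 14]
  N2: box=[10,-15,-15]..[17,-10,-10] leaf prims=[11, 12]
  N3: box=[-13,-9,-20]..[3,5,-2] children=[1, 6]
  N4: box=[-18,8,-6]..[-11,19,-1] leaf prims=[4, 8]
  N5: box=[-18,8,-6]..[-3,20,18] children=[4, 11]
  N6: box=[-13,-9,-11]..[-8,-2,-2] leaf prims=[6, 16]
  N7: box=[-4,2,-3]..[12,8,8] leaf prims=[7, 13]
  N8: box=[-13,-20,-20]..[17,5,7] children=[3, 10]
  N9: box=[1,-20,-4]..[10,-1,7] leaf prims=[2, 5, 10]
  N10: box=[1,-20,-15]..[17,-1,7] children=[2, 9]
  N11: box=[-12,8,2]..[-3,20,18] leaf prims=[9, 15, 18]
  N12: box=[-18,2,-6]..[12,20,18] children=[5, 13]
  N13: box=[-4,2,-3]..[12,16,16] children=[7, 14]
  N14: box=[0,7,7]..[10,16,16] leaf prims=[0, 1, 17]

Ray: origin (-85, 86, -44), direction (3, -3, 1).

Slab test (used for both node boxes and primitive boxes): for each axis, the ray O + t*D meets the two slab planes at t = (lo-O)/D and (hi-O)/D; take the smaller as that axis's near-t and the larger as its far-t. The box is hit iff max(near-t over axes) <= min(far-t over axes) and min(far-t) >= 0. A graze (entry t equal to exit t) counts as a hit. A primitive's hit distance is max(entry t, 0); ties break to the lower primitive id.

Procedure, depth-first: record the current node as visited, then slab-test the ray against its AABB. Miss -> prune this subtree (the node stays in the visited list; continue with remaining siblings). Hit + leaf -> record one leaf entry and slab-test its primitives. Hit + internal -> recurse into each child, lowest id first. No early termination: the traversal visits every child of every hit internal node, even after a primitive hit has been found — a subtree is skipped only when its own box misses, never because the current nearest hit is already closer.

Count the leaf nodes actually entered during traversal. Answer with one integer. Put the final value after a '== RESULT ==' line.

Walk:
N0 x:[67/3,34] y:[22,106/3] z:[24,62] -> hit [24,34], descend [8, 12]
  N8 x:[24,34] y:[27,106/3] z:[24,51] -> hit [27,34], descend [3, 10]
    N3 x:[24,88/3] y:[27,95/3] z:[24,42] -> hit [27,88/3], descend [1, 6]
      N1 x:[27,88/3] y:[27,31] z:[24,32] -> hit [27,88/3] leaf, test {P3@t=88/3, P14@t=27}
      N6 x:[24,77/3] y:[88/3,95/3] z:[33,42] -> miss, prune
    N10 x:[86/3,34] y:[29,106/3] z:[29,51] -> hit [29,34], descend [2, 9]
      N2 x:[95/3,34] y:[32,101/3] z:[29,34] -> hit [32,101/3] leaf, test {P11@t=97/3, P12(miss)}
      N9 x:[86/3,95/3] y:[29,106/3] z:[40,51] -> miss, prune
  N12 x:[67/3,97/3] y:[22,28] z:[38,62] -> miss, prune

Summary -> nodes [0, 8, 3, 1, 6, 10, 2, 9, 12]; box-tests=9; leaf-entries=2; first=P14

== RESULT ==
2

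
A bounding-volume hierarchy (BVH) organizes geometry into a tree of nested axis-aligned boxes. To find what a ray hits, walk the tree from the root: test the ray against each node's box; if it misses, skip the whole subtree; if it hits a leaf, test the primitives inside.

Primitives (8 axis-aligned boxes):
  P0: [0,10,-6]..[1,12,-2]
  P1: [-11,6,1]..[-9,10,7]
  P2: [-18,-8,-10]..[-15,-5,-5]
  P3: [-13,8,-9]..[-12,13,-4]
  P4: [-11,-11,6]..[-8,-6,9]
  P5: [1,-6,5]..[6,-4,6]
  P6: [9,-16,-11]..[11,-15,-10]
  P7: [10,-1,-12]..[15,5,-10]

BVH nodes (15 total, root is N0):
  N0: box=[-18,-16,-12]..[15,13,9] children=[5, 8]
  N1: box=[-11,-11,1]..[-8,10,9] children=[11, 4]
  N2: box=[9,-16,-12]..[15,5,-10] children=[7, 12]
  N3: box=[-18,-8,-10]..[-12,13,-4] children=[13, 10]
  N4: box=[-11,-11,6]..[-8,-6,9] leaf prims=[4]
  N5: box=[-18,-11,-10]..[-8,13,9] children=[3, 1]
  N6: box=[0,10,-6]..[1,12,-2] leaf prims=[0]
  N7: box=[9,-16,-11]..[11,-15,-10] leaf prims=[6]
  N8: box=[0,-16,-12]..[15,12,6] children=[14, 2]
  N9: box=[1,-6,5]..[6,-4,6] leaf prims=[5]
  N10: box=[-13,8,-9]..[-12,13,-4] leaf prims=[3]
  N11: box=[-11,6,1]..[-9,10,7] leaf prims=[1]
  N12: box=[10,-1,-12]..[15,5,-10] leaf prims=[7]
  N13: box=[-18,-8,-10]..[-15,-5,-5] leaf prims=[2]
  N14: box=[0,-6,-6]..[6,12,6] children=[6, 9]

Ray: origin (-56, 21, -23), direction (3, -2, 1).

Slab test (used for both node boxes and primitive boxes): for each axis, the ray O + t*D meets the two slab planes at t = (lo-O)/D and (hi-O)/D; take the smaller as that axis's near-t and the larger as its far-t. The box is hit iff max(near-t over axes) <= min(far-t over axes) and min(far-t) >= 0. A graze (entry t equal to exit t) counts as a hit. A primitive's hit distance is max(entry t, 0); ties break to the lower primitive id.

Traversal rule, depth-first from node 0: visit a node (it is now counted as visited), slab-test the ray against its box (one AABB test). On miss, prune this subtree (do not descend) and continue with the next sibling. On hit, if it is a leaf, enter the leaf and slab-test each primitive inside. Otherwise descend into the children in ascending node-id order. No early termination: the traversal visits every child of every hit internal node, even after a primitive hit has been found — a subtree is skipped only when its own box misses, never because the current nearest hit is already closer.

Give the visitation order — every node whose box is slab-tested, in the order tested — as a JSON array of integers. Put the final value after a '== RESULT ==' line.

Walk:
N0 x:[38/3,71/3] y:[4,37/2] z:[11,32] -> hit [38/3,37/2], descend [5, 8]
  N5 x:[38/3,16] y:[4,16] z:[13,32] -> hit [13,16], descend [1, 3]
    N1 x:[15,16] y:[11/2,16] z:[24,32] -> miss, prune
    N3 x:[38/3,44/3] y:[4,29/2] z:[13,19] -> hit [13,29/2], descend [10, 13]
      N10 x:[43/3,44/3] y:[4,13/2] z:[14,19] -> miss, prune
      N13 x:[38/3,41/3] y:[13,29/2] z:[13,18] -> hit [13,41/3] leaf, test {P2@t=13}
  N8 x:[56/3,71/3] y:[9/2,37/2] z:[11,29] -> miss, prune

Summary -> nodes [0, 5, 1, 3, 10, 13, 8]; box-tests=7; leaf-entries=1; first=P2

== RESULT ==
[0, 5, 1, 3, 10, 13, 8]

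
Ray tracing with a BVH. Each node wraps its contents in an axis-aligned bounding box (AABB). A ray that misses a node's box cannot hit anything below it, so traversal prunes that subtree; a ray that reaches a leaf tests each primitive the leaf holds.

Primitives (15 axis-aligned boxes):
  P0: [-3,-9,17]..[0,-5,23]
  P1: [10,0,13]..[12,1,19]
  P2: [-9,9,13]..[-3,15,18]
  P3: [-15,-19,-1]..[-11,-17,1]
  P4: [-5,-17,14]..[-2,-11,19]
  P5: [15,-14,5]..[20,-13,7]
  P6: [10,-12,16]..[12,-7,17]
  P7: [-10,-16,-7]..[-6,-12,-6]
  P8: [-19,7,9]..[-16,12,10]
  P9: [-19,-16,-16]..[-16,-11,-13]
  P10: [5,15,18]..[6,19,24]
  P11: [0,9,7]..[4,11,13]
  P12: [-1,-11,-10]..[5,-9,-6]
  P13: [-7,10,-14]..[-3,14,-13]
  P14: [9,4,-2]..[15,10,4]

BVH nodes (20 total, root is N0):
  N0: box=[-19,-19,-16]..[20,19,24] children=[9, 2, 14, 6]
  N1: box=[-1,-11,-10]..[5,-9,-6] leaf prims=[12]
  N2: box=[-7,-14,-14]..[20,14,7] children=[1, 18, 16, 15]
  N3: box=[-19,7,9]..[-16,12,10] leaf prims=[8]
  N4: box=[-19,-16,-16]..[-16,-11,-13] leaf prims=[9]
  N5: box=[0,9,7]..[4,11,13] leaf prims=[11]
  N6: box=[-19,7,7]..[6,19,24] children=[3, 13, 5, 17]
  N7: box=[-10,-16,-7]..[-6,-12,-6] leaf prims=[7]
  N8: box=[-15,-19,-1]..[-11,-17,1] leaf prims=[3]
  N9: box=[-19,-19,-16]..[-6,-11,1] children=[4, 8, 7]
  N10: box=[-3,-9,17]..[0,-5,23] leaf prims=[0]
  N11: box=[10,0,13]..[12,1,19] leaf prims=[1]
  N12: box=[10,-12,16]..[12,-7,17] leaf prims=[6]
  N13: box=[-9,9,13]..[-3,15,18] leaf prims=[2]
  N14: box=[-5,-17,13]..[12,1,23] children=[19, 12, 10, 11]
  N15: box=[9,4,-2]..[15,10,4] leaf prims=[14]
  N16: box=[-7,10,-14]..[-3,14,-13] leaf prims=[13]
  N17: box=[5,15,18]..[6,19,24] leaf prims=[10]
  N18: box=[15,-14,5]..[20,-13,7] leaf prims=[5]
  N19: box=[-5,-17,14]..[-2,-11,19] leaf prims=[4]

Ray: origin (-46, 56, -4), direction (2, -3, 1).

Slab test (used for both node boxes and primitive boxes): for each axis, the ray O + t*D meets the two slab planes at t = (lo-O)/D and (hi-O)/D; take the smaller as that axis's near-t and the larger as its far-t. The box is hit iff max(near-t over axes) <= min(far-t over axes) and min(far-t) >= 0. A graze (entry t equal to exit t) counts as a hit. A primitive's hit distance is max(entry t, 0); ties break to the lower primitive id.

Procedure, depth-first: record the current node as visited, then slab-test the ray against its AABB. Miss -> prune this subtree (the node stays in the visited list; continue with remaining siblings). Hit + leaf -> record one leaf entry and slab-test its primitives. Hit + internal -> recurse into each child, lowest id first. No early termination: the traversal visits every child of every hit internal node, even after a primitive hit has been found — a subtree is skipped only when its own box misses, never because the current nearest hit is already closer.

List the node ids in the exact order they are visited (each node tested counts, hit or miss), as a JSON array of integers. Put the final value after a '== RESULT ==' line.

Walk:
N0 x:[27/2,33] y:[37/3,25] z:[-12,28] -> hit [27/2,25], descend [2, 6, 9, 14]
  N2 x:[39/2,33] y:[14,70/3] z:[-10,11] -> miss, prune
  N6 x:[27/2,26] y:[37/3,49/3] z:[11,28] -> hit [27/2,49/3], descend [3, 5, 13, 17]
    N3 x:[27/2,15] y:[44/3,49/3] z:[13,14] -> miss, prune
    N5 x:[23,25] y:[15,47/3] z:[11,17] -> miss, prune
    N13 x:[37/2,43/2] y:[41/3,47/3] z:[17,22] -> miss, prune
    N17 x:[51/2,26] y:[37/3,41/3] z:[22,28] -> miss, prune
  N9 x:[27/2,20] y:[67/3,25] z:[-12,5] -> miss, prune
  N14 x:[41/2,29] y:[55/3,73/3] z:[17,27] -> hit [41/2,73/3], descend [10, 11, 12, 19]
    N10 x:[43/2,23] y:[61/3,65/3] z:[21,27] -> hit [43/2,65/3] leaf, test {P0@t=43/2}
    N11 x:[28,29] y:[55/3,56/3] z:[17,23] -> miss, prune
    N12 x:[28,29] y:[21,68/3] z:[20,21] -> miss, prune
    N19 x:[41/2,22] y:[67/3,73/3] z:[18,23] -> miss, prune

13 AABB tests over nodes [0, 2, 6, 3, 5, 13, 17, 9, 14, 10, 11, 12, 19]; 1 leaf entered; closest P0.

== RESULT ==
[0, 2, 6, 3, 5, 13, 17, 9, 14, 10, 11, 12, 19]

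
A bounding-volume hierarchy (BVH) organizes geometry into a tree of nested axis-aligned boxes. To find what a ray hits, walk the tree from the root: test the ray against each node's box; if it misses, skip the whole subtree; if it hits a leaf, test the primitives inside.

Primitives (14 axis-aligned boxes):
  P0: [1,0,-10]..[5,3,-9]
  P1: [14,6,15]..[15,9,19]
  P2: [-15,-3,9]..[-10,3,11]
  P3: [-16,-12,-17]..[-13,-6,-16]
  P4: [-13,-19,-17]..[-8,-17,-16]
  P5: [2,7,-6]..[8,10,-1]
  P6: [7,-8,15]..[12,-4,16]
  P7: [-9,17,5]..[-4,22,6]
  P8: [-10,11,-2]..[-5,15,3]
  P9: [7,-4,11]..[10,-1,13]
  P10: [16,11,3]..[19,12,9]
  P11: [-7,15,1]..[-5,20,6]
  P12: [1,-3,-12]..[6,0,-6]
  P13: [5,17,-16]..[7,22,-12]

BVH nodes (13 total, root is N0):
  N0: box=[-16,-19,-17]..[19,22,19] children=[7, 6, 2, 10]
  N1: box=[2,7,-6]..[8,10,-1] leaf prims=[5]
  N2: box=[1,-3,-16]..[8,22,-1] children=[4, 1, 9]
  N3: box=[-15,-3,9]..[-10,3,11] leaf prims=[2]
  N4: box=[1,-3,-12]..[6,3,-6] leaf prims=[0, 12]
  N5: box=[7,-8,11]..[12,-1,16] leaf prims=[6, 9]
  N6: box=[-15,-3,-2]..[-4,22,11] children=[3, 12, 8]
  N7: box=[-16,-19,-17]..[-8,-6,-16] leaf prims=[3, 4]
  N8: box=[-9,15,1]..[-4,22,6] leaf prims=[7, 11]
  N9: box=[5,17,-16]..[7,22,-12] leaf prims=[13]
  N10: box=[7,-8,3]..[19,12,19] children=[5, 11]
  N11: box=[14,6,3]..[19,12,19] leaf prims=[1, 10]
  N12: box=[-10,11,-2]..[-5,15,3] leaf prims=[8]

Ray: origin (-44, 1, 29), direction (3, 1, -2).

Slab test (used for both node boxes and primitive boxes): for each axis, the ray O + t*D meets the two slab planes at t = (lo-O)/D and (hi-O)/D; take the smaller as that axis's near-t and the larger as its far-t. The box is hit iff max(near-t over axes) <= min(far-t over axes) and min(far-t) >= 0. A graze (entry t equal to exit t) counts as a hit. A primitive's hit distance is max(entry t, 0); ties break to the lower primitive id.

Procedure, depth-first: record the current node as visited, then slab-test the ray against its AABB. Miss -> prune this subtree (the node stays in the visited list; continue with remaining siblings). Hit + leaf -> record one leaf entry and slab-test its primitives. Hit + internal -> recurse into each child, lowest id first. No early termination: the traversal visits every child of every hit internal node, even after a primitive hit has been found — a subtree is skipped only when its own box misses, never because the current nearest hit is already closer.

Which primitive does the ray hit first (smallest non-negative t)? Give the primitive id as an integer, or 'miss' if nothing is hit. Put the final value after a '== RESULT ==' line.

Trace the traversal:
N0 x:[28/3,21] y:[-20,21] z:[5,23] -> hit [28/3,21], descend [2, 6, 7, 10]
  N2 x:[15,52/3] y:[-4,21] z:[15,45/2] -> hit [15,52/3], descend [1, 4, 9]
    N1 x:[46/3,52/3] y:[6,9] z:[15,35/2] -> miss, prune
    N4 x:[15,50/3] y:[-4,2] z:[35/2,41/2] -> miss, prune
    N9 x:[49/3,17] y:[16,21] z:[41/2,45/2] -> miss, prune
  N6 x:[29/3,40/3] y:[-4,21] z:[9,31/2] -> hit [29/3,40/3], descend [3, 8, 12]
    N3 x:[29/3,34/3] y:[-4,2] z:[9,10] -> miss, prune
    N8 x:[35/3,40/3] y:[14,21] z:[23/2,14] -> miss, prune
    N12 x:[34/3,13] y:[10,14] z:[13,31/2] -> hit [13,13] leaf, test {P8@t=13}
  N7 x:[28/3,12] y:[-20,-7] z:[45/2,23] -> miss, prune
  N10 x:[17,21] y:[-9,11] z:[5,13] -> miss, prune

Summary -> nodes [0, 2, 1, 4, 9, 6, 3, 8, 12, 7, 10]; box-tests=11; leaf-entries=1; first=P8

== RESULT ==
8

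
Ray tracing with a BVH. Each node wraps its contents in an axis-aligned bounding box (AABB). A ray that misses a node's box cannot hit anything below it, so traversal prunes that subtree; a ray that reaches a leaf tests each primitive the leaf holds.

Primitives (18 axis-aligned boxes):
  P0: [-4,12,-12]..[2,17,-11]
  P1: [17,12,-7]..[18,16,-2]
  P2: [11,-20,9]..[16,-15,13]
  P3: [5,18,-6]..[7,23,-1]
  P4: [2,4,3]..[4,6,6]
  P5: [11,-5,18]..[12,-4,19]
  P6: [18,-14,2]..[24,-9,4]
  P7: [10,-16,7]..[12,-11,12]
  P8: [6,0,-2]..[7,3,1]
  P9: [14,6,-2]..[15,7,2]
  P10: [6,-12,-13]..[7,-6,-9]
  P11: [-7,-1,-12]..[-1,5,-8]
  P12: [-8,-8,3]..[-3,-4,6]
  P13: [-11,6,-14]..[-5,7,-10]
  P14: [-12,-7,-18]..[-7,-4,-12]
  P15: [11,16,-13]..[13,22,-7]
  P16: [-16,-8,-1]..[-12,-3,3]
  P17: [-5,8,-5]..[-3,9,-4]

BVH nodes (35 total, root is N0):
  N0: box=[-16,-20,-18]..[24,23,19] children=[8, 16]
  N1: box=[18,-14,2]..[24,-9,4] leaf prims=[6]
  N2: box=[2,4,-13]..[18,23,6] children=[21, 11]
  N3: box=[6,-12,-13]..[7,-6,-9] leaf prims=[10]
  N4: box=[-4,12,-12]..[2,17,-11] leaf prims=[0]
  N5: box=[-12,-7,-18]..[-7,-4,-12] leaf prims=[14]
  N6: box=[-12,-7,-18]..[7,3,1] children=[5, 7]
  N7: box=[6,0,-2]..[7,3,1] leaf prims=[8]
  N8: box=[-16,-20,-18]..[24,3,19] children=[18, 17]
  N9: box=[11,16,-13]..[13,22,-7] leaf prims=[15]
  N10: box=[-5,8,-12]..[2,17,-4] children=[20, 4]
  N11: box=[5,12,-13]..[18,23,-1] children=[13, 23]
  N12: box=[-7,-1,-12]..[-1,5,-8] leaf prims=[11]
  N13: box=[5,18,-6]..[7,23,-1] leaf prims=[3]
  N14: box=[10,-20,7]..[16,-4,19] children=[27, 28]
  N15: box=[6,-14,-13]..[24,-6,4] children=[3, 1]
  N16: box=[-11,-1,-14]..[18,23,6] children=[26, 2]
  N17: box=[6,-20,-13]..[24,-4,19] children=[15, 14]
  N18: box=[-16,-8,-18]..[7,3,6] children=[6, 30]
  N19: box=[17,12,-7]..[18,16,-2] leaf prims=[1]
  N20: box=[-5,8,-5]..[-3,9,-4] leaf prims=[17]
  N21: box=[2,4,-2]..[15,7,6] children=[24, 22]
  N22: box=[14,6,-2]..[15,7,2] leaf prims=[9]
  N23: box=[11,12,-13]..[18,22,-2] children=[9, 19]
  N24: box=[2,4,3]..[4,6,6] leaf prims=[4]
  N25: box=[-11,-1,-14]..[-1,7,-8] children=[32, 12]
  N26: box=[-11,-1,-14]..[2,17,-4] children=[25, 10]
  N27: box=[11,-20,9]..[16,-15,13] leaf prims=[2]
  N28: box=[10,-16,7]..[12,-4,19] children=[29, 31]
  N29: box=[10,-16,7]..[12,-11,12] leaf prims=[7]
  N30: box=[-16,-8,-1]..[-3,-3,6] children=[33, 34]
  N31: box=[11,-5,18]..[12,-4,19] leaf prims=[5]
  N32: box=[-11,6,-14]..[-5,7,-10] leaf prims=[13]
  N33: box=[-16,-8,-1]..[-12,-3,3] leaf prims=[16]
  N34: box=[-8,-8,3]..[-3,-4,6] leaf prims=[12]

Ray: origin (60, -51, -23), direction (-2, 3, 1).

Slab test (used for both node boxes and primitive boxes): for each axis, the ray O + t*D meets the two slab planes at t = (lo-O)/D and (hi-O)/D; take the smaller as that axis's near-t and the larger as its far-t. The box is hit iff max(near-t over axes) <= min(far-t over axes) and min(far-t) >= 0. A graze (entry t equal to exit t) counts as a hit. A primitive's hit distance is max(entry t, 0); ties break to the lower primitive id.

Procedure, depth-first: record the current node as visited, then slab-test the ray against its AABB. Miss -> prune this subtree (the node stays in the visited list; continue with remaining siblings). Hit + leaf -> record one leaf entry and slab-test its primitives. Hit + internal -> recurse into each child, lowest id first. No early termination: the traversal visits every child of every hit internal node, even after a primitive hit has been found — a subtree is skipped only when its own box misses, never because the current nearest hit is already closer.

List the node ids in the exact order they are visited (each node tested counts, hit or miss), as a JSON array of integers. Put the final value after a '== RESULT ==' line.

Traverse from the root:
N0 x:[18,38] y:[31/3,74/3] z:[5,42] -> hit [18,74/3], descend [8, 16]
  N8 x:[18,38] y:[31/3,18] z:[5,42] -> hit [18,18], descend [17, 18]
    N17 x:[18,27] y:[31/3,47/3] z:[10,42] -> miss, prune
    N18 x:[53/2,38] y:[43/3,18] z:[5,29] -> miss, prune
  N16 x:[21,71/2] y:[50/3,74/3] z:[9,29] -> hit [21,74/3], descend [2, 26]
    N2 x:[21,29] y:[55/3,74/3] z:[10,29] -> hit [21,74/3], descend [11, 21]
      N11 x:[21,55/2] y:[21,74/3] z:[10,22] -> hit [21,22], descend [13, 23]
        N13 x:[53/2,55/2] y:[23,74/3] z:[17,22] -> miss, prune
        N23 x:[21,49/2] y:[21,73/3] z:[10,21] -> hit [21,21], descend [9, 19]
          N9 x:[47/2,49/2] y:[67/3,73/3] z:[10,16] -> miss, prune
          N19 x:[21,43/2] y:[21,67/3] z:[16,21] -> hit [21,21] leaf, test {P1@t=21}
      N21 x:[45/2,29] y:[55/3,58/3] z:[21,29] -> miss, prune
    N26 x:[29,71/2] y:[50/3,68/3] z:[9,19] -> miss, prune

order=[0, 8, 17, 18, 16, 2, 11, 13, 23, 9, 19, 21, 26]  |boxes|=13  |leaves|=1  hit=P1

== RESULT ==
[0, 8, 17, 18, 16, 2, 11, 13, 23, 9, 19, 21, 26]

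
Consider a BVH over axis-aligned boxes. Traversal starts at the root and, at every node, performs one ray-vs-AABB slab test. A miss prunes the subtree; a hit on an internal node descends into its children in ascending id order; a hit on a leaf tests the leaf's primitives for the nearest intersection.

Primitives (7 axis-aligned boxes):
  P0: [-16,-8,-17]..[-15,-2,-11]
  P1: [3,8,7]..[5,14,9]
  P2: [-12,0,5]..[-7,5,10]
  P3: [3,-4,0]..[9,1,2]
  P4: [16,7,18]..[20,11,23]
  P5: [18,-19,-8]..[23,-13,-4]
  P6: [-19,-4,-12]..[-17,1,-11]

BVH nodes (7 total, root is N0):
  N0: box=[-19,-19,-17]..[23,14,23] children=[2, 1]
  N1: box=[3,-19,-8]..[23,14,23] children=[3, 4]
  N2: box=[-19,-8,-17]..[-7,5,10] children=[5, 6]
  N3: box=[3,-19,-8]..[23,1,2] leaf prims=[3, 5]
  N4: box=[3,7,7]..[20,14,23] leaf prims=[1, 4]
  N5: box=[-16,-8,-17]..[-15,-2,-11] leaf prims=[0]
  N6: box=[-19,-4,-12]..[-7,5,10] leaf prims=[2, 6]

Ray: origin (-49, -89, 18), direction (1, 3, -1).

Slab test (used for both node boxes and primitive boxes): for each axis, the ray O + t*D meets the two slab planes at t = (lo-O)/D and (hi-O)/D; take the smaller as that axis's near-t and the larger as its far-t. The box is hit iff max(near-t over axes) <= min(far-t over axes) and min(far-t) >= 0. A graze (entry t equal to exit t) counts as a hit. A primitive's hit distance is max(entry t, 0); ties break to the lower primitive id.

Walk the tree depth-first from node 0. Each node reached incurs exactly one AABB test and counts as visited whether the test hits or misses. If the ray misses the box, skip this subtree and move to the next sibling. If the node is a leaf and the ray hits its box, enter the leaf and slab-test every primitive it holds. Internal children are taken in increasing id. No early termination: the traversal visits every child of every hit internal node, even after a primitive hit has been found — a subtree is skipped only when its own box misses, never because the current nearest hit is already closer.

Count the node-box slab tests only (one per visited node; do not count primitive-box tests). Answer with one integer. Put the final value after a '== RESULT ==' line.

Trace the traversal:
N0 x:[30,72] y:[70/3,103/3] z:[-5,35] -> hit [30,103/3], descend [1, 2]
  N1 x:[52,72] y:[70/3,103/3] z:[-5,26] -> miss, prune
  N2 x:[30,42] y:[27,94/3] z:[8,35] -> hit [30,94/3], descend [5, 6]
    N5 x:[33,34] y:[27,29] z:[29,35] -> miss, prune
    N6 x:[30,42] y:[85/3,94/3] z:[8,30] -> hit [30,30] leaf, test {P2(miss), P6@t=30}

Summary -> nodes [0, 1, 2, 5, 6]; box-tests=5; leaf-entries=1; first=P6

== RESULT ==
5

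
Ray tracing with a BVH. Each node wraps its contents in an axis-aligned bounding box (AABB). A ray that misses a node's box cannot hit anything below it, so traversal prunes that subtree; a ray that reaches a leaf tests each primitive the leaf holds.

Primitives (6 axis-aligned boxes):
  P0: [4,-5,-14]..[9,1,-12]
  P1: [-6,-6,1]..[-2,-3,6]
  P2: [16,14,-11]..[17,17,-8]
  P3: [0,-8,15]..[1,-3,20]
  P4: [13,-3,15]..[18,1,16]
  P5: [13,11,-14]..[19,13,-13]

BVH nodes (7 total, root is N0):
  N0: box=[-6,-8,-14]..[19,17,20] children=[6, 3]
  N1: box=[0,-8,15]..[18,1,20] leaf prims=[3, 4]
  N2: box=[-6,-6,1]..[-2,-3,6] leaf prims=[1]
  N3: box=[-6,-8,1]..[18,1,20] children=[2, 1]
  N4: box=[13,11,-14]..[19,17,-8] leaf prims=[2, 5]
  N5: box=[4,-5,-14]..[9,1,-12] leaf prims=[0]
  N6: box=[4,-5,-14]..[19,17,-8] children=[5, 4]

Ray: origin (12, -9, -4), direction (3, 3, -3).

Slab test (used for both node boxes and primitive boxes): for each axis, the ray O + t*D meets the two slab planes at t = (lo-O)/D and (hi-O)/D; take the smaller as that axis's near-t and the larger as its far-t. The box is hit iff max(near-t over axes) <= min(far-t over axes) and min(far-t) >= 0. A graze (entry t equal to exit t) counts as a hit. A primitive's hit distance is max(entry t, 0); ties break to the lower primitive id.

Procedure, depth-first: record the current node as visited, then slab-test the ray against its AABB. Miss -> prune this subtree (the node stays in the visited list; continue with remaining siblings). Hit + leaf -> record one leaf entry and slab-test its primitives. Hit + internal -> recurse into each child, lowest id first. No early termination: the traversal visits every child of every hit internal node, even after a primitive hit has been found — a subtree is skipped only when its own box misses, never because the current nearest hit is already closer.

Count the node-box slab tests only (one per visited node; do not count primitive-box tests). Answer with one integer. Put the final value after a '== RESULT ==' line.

Trace the traversal:
N0 x:[-6,7/3] y:[1/3,26/3] z:[-8,10/3] -> hit [1/3,7/3], descend [3, 6]
  N3 x:[-6,2] y:[1/3,10/3] z:[-8,-5/3] -> miss, prune
  N6 x:[-8/3,7/3] y:[4/3,26/3] z:[4/3,10/3] -> hit [4/3,7/3], descend [4, 5]
    N4 x:[1/3,7/3] y:[20/3,26/3] z:[4/3,10/3] -> miss, prune
    N5 x:[-8/3,-1] y:[4/3,10/3] z:[8/3,10/3] -> miss, prune

Visited [0, 3, 6, 4, 5]. Tests: 5 box, 0 leaf. Nearest: miss.

== RESULT ==
5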